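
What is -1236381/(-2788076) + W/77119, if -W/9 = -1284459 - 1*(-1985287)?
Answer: -17490307076013/215013633044 ≈ -81.345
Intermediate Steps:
W = -6307452 (W = -9*(-1284459 - 1*(-1985287)) = -9*(-1284459 + 1985287) = -9*700828 = -6307452)
-1236381/(-2788076) + W/77119 = -1236381/(-2788076) - 6307452/77119 = -1236381*(-1/2788076) - 6307452*1/77119 = 1236381/2788076 - 6307452/77119 = -17490307076013/215013633044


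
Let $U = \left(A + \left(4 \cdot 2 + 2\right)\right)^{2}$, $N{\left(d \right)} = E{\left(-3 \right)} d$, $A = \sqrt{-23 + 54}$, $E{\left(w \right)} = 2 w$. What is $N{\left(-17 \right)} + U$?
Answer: $233 + 20 \sqrt{31} \approx 344.36$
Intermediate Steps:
$A = \sqrt{31} \approx 5.5678$
$N{\left(d \right)} = - 6 d$ ($N{\left(d \right)} = 2 \left(-3\right) d = - 6 d$)
$U = \left(10 + \sqrt{31}\right)^{2}$ ($U = \left(\sqrt{31} + \left(4 \cdot 2 + 2\right)\right)^{2} = \left(\sqrt{31} + \left(8 + 2\right)\right)^{2} = \left(\sqrt{31} + 10\right)^{2} = \left(10 + \sqrt{31}\right)^{2} \approx 242.36$)
$N{\left(-17 \right)} + U = \left(-6\right) \left(-17\right) + \left(10 + \sqrt{31}\right)^{2} = 102 + \left(10 + \sqrt{31}\right)^{2}$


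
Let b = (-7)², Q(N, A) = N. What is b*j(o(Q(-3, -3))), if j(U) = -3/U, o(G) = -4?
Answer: 147/4 ≈ 36.750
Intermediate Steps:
b = 49
b*j(o(Q(-3, -3))) = 49*(-3/(-4)) = 49*(-3*(-¼)) = 49*(¾) = 147/4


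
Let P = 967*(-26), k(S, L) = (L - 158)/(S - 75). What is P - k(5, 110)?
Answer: -879994/35 ≈ -25143.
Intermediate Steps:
k(S, L) = (-158 + L)/(-75 + S)
P = -25142
P - k(5, 110) = -25142 - (-158 + 110)/(-75 + 5) = -25142 - (-48)/(-70) = -25142 - (-1)*(-48)/70 = -25142 - 1*24/35 = -25142 - 24/35 = -879994/35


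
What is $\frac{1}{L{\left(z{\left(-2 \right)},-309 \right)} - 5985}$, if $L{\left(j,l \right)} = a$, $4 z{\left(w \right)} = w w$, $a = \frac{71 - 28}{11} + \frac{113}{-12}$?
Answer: $- \frac{132}{790747} \approx -0.00016693$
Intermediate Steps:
$a = - \frac{727}{132}$ ($a = 43 \cdot \frac{1}{11} + 113 \left(- \frac{1}{12}\right) = \frac{43}{11} - \frac{113}{12} = - \frac{727}{132} \approx -5.5076$)
$z{\left(w \right)} = \frac{w^{2}}{4}$ ($z{\left(w \right)} = \frac{w w}{4} = \frac{w^{2}}{4}$)
$L{\left(j,l \right)} = - \frac{727}{132}$
$\frac{1}{L{\left(z{\left(-2 \right)},-309 \right)} - 5985} = \frac{1}{- \frac{727}{132} - 5985} = \frac{1}{- \frac{790747}{132}} = - \frac{132}{790747}$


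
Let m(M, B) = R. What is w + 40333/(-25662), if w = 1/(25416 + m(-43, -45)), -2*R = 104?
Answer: -511490275/325445484 ≈ -1.5717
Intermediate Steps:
R = -52 (R = -1/2*104 = -52)
m(M, B) = -52
w = 1/25364 (w = 1/(25416 - 52) = 1/25364 ≈ 3.9426e-5)
w + 40333/(-25662) = 1/25364 + 40333/(-25662) = 1/25364 + 40333*(-1/25662) = 1/25364 - 40333/25662 = -511490275/325445484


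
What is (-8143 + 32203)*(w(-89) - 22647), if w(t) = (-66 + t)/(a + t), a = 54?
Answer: -3813461880/7 ≈ -5.4478e+8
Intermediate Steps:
w(t) = (-66 + t)/(54 + t)
(-8143 + 32203)*(w(-89) - 22647) = (-8143 + 32203)*((-66 - 89)/(54 - 89) - 22647) = 24060*(-155/(-35) - 22647) = 24060*(-1/35*(-155) - 22647) = 24060*(31/7 - 22647) = 24060*(-158498/7) = -3813461880/7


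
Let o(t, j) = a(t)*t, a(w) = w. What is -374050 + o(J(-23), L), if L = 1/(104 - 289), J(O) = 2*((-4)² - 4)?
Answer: -373474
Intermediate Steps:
J(O) = 24 (J(O) = 2*(16 - 4) = 2*12 = 24)
L = -1/185 (L = 1/(-185) = -1/185 ≈ -0.0054054)
o(t, j) = t² (o(t, j) = t*t = t²)
-374050 + o(J(-23), L) = -374050 + 24² = -374050 + 576 = -373474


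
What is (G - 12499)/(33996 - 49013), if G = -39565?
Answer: 52064/15017 ≈ 3.4670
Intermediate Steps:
(G - 12499)/(33996 - 49013) = (-39565 - 12499)/(33996 - 49013) = -52064/(-15017) = -52064*(-1/15017) = 52064/15017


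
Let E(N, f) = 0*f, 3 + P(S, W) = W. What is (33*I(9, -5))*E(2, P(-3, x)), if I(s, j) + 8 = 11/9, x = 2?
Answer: 0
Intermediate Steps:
P(S, W) = -3 + W
I(s, j) = -61/9 (I(s, j) = -8 + 11/9 = -61/9)
E(N, f) = 0
(33*I(9, -5))*E(2, P(-3, x)) = (33*(-61/9))*0 = -671/3*0 = 0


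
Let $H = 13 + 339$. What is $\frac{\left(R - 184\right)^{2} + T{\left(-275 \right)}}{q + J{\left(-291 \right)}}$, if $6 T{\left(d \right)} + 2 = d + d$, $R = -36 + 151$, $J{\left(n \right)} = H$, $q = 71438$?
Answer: $\frac{4669}{71790} \approx 0.065037$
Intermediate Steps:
$H = 352$
$J{\left(n \right)} = 352$
$R = 115$
$T{\left(d \right)} = - \frac{1}{3} + \frac{d}{3}$ ($T{\left(d \right)} = - \frac{1}{3} + \frac{d + d}{6} = - \frac{1}{3} + \frac{2 d}{6} = - \frac{1}{3} + \frac{d}{3}$)
$\frac{\left(R - 184\right)^{2} + T{\left(-275 \right)}}{q + J{\left(-291 \right)}} = \frac{\left(115 - 184\right)^{2} + \left(- \frac{1}{3} + \frac{1}{3} \left(-275\right)\right)}{71438 + 352} = \frac{\left(-69\right)^{2} - 92}{71790} = \left(4761 - 92\right) \frac{1}{71790} = 4669 \cdot \frac{1}{71790} = \frac{4669}{71790}$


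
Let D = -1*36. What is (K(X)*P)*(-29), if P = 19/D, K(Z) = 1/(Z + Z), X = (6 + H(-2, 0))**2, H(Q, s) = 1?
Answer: 551/3528 ≈ 0.15618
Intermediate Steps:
D = -36
X = 49 (X = (6 + 1)**2 = 7**2 = 49)
K(Z) = 1/(2*Z)
P = -19/36 (P = 19/(-36) = 19*(-1/36) = -19/36 ≈ -0.52778)
(K(X)*P)*(-29) = (((1/2)/49)*(-19/36))*(-29) = (((1/2)*(1/49))*(-19/36))*(-29) = ((1/98)*(-19/36))*(-29) = -19/3528*(-29) = 551/3528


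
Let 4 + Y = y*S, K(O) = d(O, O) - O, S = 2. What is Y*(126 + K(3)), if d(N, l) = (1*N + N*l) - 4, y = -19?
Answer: -5502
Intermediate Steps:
d(N, l) = -4 + N + N*l (d(N, l) = (N + N*l) - 4 = -4 + N + N*l)
K(O) = -4 + O² (K(O) = (-4 + O + O*O) - O = (-4 + O + O²) - O = -4 + O²)
Y = -42 (Y = -4 - 19*2 = -4 - 38 = -42)
Y*(126 + K(3)) = -42*(126 + (-4 + 3²)) = -42*(126 + (-4 + 9)) = -42*(126 + 5) = -42*131 = -5502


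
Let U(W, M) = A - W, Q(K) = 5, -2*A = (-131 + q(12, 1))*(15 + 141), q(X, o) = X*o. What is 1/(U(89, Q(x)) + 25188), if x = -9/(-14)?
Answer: 1/34381 ≈ 2.9086e-5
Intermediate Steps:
x = 9/14 (x = -9*(-1/14) = 9/14 ≈ 0.64286)
A = 9282 (A = -(-131 + 12*1)*(15 + 141)/2 = -(-131 + 12)*156/2 = -(-119)*156/2 = -½*(-18564) = 9282)
U(W, M) = 9282 - W
1/(U(89, Q(x)) + 25188) = 1/((9282 - 1*89) + 25188) = 1/((9282 - 89) + 25188) = 1/(9193 + 25188) = 1/34381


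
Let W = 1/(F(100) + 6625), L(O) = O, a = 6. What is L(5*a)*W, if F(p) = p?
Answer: 6/1345 ≈ 0.0044610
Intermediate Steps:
W = 1/6725 (W = 1/(100 + 6625) = 1/6725 ≈ 0.00014870)
L(5*a)*W = (5*6)*(1/6725) = 30*(1/6725) = 6/1345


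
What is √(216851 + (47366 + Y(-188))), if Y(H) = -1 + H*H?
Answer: 2*√74890 ≈ 547.32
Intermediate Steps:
Y(H) = -1 + H²
√(216851 + (47366 + Y(-188))) = √(216851 + (47366 + (-1 + (-188)²))) = √(216851 + (47366 + (-1 + 35344))) = √(216851 + (47366 + 35343)) = √(216851 + 82709) = √299560 = 2*√74890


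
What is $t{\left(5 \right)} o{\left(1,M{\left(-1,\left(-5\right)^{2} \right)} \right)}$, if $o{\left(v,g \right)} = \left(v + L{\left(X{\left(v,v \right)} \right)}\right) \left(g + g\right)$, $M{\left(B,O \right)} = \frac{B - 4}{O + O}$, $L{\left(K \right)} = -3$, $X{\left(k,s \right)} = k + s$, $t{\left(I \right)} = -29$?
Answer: $- \frac{58}{5} \approx -11.6$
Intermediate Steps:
$M{\left(B,O \right)} = \frac{-4 + B}{2 O}$
$o{\left(v,g \right)} = 2 g \left(-3 + v\right)$ ($o{\left(v,g \right)} = \left(v - 3\right) \left(g + g\right) = \left(-3 + v\right) 2 g = 2 g \left(-3 + v\right)$)
$t{\left(5 \right)} o{\left(1,M{\left(-1,\left(-5\right)^{2} \right)} \right)} = - 29 \cdot 2 \frac{-4 - 1}{2 \left(-5\right)^{2}} \left(-3 + 1\right) = - 29 \cdot 2 \cdot \frac{1}{2} \cdot \frac{1}{25} \left(-5\right) \left(-2\right) = - 29 \cdot 2 \left(- \frac{1}{10}\right) \left(-2\right) = \left(-29\right) \frac{2}{5} = - \frac{58}{5}$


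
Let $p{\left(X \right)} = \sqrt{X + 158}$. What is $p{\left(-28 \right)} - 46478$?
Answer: $-46478 + \sqrt{130} \approx -46467.0$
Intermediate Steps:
$p{\left(X \right)} = \sqrt{158 + X}$
$p{\left(-28 \right)} - 46478 = \sqrt{158 - 28} - 46478 = \sqrt{130} - 46478 = -46478 + \sqrt{130}$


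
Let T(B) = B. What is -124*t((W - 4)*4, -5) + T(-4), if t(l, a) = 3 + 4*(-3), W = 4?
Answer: 1112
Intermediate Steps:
t(l, a) = -9 (t(l, a) = 3 - 12 = -9)
-124*t((W - 4)*4, -5) + T(-4) = -124*(-9) - 4 = 1116 - 4 = 1112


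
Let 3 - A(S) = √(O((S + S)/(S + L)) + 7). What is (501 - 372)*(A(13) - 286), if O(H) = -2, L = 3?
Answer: -36507 - 129*√5 ≈ -36795.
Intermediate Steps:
A(S) = 3 - √5 (A(S) = 3 - √(-2 + 7) = 3 - √5)
(501 - 372)*(A(13) - 286) = (501 - 372)*((3 - √5) - 286) = 129*(-283 - √5) = -36507 - 129*√5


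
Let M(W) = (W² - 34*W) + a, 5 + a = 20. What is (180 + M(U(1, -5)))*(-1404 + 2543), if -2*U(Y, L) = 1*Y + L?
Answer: 149209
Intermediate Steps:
a = 15 (a = -5 + 20 = 15)
U(Y, L) = -L/2 - Y/2 (U(Y, L) = -(1*Y + L)/2 = -(Y + L)/2 = -(L + Y)/2 = -L/2 - Y/2)
M(W) = 15 + W² - 34*W (M(W) = (W² - 34*W) + 15 = 15 + W² - 34*W)
(180 + M(U(1, -5)))*(-1404 + 2543) = (180 + (15 + (-½*(-5) - ½*1)² - 34*(-½*(-5) - ½*1)))*(-1404 + 2543) = (180 + (15 + (5/2 - ½)² - 34*(5/2 - ½)))*1139 = (180 + (15 + 2² - 34*2))*1139 = (180 + (15 + 4 - 68))*1139 = (180 - 49)*1139 = 131*1139 = 149209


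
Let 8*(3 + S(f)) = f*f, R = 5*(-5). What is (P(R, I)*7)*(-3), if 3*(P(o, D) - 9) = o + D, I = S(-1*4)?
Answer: -7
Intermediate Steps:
R = -25
S(f) = -3 + f**2/8 (S(f) = -3 + (f*f)/8 = -3 + f**2/8)
I = -1 (I = -3 + (-1*4)**2/8 = -3 + (1/8)*(-4)**2 = -3 + (1/8)*16 = -3 + 2 = -1)
P(o, D) = 9 + D/3 + o/3 (P(o, D) = 9 + (o + D)/3 = 9 + (D + o)/3 = 9 + (D/3 + o/3) = 9 + D/3 + o/3)
(P(R, I)*7)*(-3) = ((9 + (1/3)*(-1) + (1/3)*(-25))*7)*(-3) = ((9 - 1/3 - 25/3)*7)*(-3) = ((1/3)*7)*(-3) = (7/3)*(-3) = -7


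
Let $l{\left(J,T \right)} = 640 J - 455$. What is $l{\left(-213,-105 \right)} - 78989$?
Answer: $-215764$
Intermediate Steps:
$l{\left(J,T \right)} = -455 + 640 J$
$l{\left(-213,-105 \right)} - 78989 = \left(-455 + 640 \left(-213\right)\right) - 78989 = \left(-455 - 136320\right) - 78989 = -136775 - 78989 = -215764$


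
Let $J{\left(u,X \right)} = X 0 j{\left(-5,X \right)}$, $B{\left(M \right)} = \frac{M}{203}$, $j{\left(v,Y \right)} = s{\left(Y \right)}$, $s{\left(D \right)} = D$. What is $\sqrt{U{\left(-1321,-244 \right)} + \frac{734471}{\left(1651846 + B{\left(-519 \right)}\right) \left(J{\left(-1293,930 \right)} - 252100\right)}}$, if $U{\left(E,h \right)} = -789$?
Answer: $\frac{i \sqrt{56383565936452115085363390587}}{8453523560990} \approx 28.089 i$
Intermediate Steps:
$j{\left(v,Y \right)} = Y$
$B{\left(M \right)} = \frac{M}{203}$ ($B{\left(M \right)} = M \frac{1}{203} = \frac{M}{203}$)
$J{\left(u,X \right)} = 0$ ($J{\left(u,X \right)} = X 0 X = 0 X = 0$)
$\sqrt{U{\left(-1321,-244 \right)} + \frac{734471}{\left(1651846 + B{\left(-519 \right)}\right) \left(J{\left(-1293,930 \right)} - 252100\right)}} = \sqrt{-789 + \frac{734471}{\left(1651846 + \frac{1}{203} \left(-519\right)\right) \left(0 - 252100\right)}} = \sqrt{-789 + \frac{734471}{\left(1651846 - \frac{519}{203}\right) \left(-252100\right)}} = \sqrt{-789 + \frac{734471}{\frac{335324219}{203} \left(-252100\right)}} = \sqrt{-789 + \frac{734471}{- \frac{84535235609900}{203}}} = \sqrt{-789 + 734471 \left(- \frac{203}{84535235609900}\right)} = \sqrt{-789 - \frac{149097613}{84535235609900}} = \sqrt{- \frac{66698301045308713}{84535235609900}} = \frac{i \sqrt{56383565936452115085363390587}}{8453523560990}$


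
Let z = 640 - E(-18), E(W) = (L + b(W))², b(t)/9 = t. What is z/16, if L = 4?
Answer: -6081/4 ≈ -1520.3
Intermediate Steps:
b(t) = 9*t
E(W) = (4 + 9*W)²
z = -24324 (z = 640 - (4 + 9*(-18))² = 640 - (4 - 162)² = 640 - 1*(-158)² = 640 - 1*24964 = 640 - 24964 = -24324)
z/16 = -24324/16 = -24324*1/16 = -6081/4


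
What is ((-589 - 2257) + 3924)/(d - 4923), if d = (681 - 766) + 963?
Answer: -1078/4045 ≈ -0.26650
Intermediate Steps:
d = 878 (d = -85 + 963 = 878)
((-589 - 2257) + 3924)/(d - 4923) = ((-589 - 2257) + 3924)/(878 - 4923) = (-2846 + 3924)/(-4045) = 1078*(-1/4045) = -1078/4045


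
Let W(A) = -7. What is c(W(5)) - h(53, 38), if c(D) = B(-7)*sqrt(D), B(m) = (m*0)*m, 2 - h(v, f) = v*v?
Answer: 2807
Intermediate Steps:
h(v, f) = 2 - v**2 (h(v, f) = 2 - v*v = 2 - v**2)
B(m) = 0 (B(m) = 0*m = 0)
c(D) = 0 (c(D) = 0*sqrt(D) = 0)
c(W(5)) - h(53, 38) = 0 - (2 - 1*53**2) = 0 - (2 - 1*2809) = 0 - (2 - 2809) = 0 - 1*(-2807) = 0 + 2807 = 2807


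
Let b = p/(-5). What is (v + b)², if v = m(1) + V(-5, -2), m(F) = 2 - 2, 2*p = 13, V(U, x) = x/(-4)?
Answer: 16/25 ≈ 0.64000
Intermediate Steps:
V(U, x) = -x/4 (V(U, x) = x*(-¼) = -x/4)
p = 13/2 (p = (½)*13 = 13/2 ≈ 6.5000)
m(F) = 0
v = ½ (v = 0 - ¼*(-2) = 0 + ½ = ½ ≈ 0.50000)
b = -13/10 (b = (13/2)/(-5) = (13/2)*(-⅕) = -13/10 ≈ -1.3000)
(v + b)² = (½ - 13/10)² = (-⅘)² = 16/25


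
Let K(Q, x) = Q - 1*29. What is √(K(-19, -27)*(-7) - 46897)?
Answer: I*√46561 ≈ 215.78*I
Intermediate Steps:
K(Q, x) = -29 + Q (K(Q, x) = Q - 29 = -29 + Q)
√(K(-19, -27)*(-7) - 46897) = √((-29 - 19)*(-7) - 46897) = √(-48*(-7) - 46897) = √(336 - 46897) = √(-46561) = I*√46561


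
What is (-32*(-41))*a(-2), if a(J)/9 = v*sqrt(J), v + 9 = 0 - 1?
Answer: -118080*I*sqrt(2) ≈ -1.6699e+5*I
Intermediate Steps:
v = -10 (v = -9 + (0 - 1) = -9 - 1 = -10)
a(J) = -90*sqrt(J) (a(J) = 9*(-10*sqrt(J)) = -90*sqrt(J))
(-32*(-41))*a(-2) = (-32*(-41))*(-90*I*sqrt(2)) = 1312*(-90*I*sqrt(2)) = -118080*I*sqrt(2)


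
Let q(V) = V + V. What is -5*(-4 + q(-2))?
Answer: 40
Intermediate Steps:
q(V) = 2*V
-5*(-4 + q(-2)) = -5*(-4 + 2*(-2)) = -5*(-4 - 4) = -5*(-8) = 40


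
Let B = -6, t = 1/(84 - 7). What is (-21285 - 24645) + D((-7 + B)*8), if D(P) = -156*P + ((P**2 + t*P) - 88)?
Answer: -1461410/77 ≈ -18979.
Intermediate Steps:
t = 1/77 ≈ 0.012987
D(P) = -88 + P**2 - 12011*P/77 (D(P) = -156*P + ((P**2 + P/77) - 88) = -156*P + (-88 + P**2 + P/77) = -88 + P**2 - 12011*P/77)
(-21285 - 24645) + D((-7 + B)*8) = (-21285 - 24645) + (-88 + ((-7 - 6)*8)**2 - 12011*(-7 - 6)*8/77) = -45930 + (-88 + (-13*8)**2 - (-156143)*8/77) = -45930 + (-88 + (-104)**2 - 12011/77*(-104)) = -45930 + (-88 + 10816 + 1249144/77) = -45930 + 2075200/77 = -1461410/77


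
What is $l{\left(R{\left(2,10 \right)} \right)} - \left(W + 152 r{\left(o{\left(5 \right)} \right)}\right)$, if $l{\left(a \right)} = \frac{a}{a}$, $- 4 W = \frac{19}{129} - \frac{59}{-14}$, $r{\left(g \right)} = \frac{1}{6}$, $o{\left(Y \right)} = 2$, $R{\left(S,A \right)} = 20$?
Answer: $- \frac{55969}{2408} \approx -23.243$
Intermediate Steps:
$r{\left(g \right)} = \frac{1}{6}$
$W = - \frac{7877}{7224}$ ($W = - \frac{\frac{19}{129} - \frac{59}{-14}}{4} = - \frac{19 \cdot \frac{1}{129} - - \frac{59}{14}}{4} = - \frac{\frac{19}{129} + \frac{59}{14}}{4} = \left(- \frac{1}{4}\right) \frac{7877}{1806} = - \frac{7877}{7224} \approx -1.0904$)
$l{\left(a \right)} = 1$
$l{\left(R{\left(2,10 \right)} \right)} - \left(W + 152 r{\left(o{\left(5 \right)} \right)}\right) = 1 - \left(- \frac{7877}{7224} + 152 \cdot \frac{1}{6}\right) = 1 - \left(- \frac{7877}{7224} + \frac{76}{3}\right) = 1 - \frac{58377}{2408} = - \frac{55969}{2408}$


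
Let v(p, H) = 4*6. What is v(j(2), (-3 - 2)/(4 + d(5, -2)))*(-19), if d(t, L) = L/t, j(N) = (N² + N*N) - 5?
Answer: -456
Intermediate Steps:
j(N) = -5 + 2*N² (j(N) = (N² + N²) - 5 = 2*N² - 5 = -5 + 2*N²)
v(p, H) = 24
v(j(2), (-3 - 2)/(4 + d(5, -2)))*(-19) = 24*(-19) = -456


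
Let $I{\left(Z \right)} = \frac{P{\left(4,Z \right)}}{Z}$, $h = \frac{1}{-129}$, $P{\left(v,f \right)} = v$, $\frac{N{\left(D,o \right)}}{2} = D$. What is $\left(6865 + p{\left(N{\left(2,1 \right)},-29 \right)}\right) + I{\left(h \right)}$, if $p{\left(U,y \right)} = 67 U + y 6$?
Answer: $6443$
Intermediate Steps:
$N{\left(D,o \right)} = 2 D$
$h = - \frac{1}{129} \approx -0.0077519$
$p{\left(U,y \right)} = 6 y + 67 U$ ($p{\left(U,y \right)} = 67 U + 6 y = 6 y + 67 U$)
$I{\left(Z \right)} = \frac{4}{Z}$
$\left(6865 + p{\left(N{\left(2,1 \right)},-29 \right)}\right) + I{\left(h \right)} = \left(6865 + \left(6 \left(-29\right) + 67 \cdot 2 \cdot 2\right)\right) + \frac{4}{- \frac{1}{129}} = \left(6865 + \left(-174 + 67 \cdot 4\right)\right) + 4 \left(-129\right) = \left(6865 + \left(-174 + 268\right)\right) - 516 = \left(6865 + 94\right) - 516 = 6959 - 516 = 6443$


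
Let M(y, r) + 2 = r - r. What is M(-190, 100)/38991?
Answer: -2/38991 ≈ -5.1294e-5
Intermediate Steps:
M(y, r) = -2 (M(y, r) = -2 + (r - r) = -2 + 0 = -2)
M(-190, 100)/38991 = -2/38991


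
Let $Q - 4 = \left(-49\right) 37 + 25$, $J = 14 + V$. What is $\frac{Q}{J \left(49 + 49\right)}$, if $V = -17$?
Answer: $\frac{892}{147} \approx 6.068$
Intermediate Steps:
$J = -3$ ($J = 14 - 17 = -3$)
$Q = -1784$ ($Q = 4 + \left(\left(-49\right) 37 + 25\right) = 4 + \left(-1813 + 25\right) = 4 - 1788 = -1784$)
$\frac{Q}{J \left(49 + 49\right)} = - \frac{1784}{\left(-3\right) \left(49 + 49\right)} = - \frac{1784}{\left(-3\right) 98} = - \frac{1784}{-294} = \left(-1784\right) \left(- \frac{1}{294}\right) = \frac{892}{147}$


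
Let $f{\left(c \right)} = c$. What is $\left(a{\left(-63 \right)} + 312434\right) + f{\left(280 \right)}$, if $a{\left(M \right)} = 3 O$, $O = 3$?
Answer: $312723$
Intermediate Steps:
$a{\left(M \right)} = 9$ ($a{\left(M \right)} = 3 \cdot 3 = 9$)
$\left(a{\left(-63 \right)} + 312434\right) + f{\left(280 \right)} = \left(9 + 312434\right) + 280 = 312443 + 280 = 312723$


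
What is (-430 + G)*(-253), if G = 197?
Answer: 58949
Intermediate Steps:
(-430 + G)*(-253) = (-430 + 197)*(-253) = -233*(-253) = 58949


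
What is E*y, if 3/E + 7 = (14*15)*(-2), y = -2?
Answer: 6/427 ≈ 0.014052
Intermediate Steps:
E = -3/427 (E = 3/(-7 + (14*15)*(-2)) = 3/(-7 + 210*(-2)) = 3/(-7 - 420) = 3/(-427) = 3*(-1/427) = -3/427 ≈ -0.0070258)
E*y = -3/427*(-2) = 6/427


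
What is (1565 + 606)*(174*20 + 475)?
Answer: 8586305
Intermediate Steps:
(1565 + 606)*(174*20 + 475) = 2171*(3480 + 475) = 2171*3955 = 8586305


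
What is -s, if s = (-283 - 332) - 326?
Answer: 941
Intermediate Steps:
s = -941 (s = -615 - 326 = -941)
-s = -1*(-941) = 941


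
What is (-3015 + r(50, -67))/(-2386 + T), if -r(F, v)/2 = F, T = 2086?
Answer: 623/60 ≈ 10.383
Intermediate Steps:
r(F, v) = -2*F
(-3015 + r(50, -67))/(-2386 + T) = (-3015 - 2*50)/(-2386 + 2086) = (-3015 - 100)/(-300) = -3115*(-1/300) = 623/60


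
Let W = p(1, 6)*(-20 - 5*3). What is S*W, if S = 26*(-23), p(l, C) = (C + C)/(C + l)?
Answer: 35880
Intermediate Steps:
p(l, C) = 2*C/(C + l) (p(l, C) = (2*C)/(C + l) = 2*C/(C + l))
W = -60 (W = (2*6/(6 + 1))*(-20 - 5*3) = (2*6/7)*(-20 - 15) = (2*6*(⅐))*(-35) = (12/7)*(-35) = -60)
S = -598
S*W = -598*(-60) = 35880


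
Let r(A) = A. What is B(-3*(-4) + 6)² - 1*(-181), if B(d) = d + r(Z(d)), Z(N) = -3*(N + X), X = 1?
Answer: 1702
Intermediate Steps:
Z(N) = -3 - 3*N (Z(N) = -3*(N + 1) = -3*(1 + N) = -3 - 3*N)
B(d) = -3 - 2*d (B(d) = d + (-3 - 3*d) = -3 - 2*d)
B(-3*(-4) + 6)² - 1*(-181) = (-3 - 2*(-3*(-4) + 6))² - 1*(-181) = (-3 - 2*(12 + 6))² + 181 = (-3 - 2*18)² + 181 = (-3 - 36)² + 181 = (-39)² + 181 = 1521 + 181 = 1702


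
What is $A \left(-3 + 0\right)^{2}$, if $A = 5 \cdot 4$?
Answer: $180$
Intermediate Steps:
$A = 20$
$A \left(-3 + 0\right)^{2} = 20 \left(-3 + 0\right)^{2} = 20 \left(-3\right)^{2} = 20 \cdot 9 = 180$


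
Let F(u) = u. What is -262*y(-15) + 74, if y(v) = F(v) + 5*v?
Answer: 23654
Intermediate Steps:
y(v) = 6*v (y(v) = v + 5*v = 6*v)
-262*y(-15) + 74 = -1572*(-15) + 74 = -262*(-90) + 74 = 23580 + 74 = 23654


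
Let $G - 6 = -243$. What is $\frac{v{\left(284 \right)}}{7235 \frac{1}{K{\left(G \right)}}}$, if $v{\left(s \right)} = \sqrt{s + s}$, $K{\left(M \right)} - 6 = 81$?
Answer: $\frac{174 \sqrt{142}}{7235} \approx 0.28659$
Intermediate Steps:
$G = -237$ ($G = 6 - 243 = -237$)
$K{\left(M \right)} = 87$ ($K{\left(M \right)} = 6 + 81 = 87$)
$v{\left(s \right)} = \sqrt{2} \sqrt{s}$ ($v{\left(s \right)} = \sqrt{2 s} = \sqrt{2} \sqrt{s}$)
$\frac{v{\left(284 \right)}}{7235 \frac{1}{K{\left(G \right)}}} = \frac{\sqrt{2} \sqrt{284}}{7235 \cdot \frac{1}{87}} = \frac{\sqrt{2} \cdot 2 \sqrt{71}}{7235 \cdot \frac{1}{87}} = \frac{2 \sqrt{142}}{\frac{7235}{87}} = 2 \sqrt{142} \cdot \frac{87}{7235} = \frac{174 \sqrt{142}}{7235}$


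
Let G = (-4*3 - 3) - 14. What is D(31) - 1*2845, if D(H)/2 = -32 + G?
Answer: -2967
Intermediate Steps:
G = -29 (G = (-12 - 3) - 14 = -15 - 14 = -29)
D(H) = -122 (D(H) = 2*(-32 - 29) = 2*(-61) = -122)
D(31) - 1*2845 = -122 - 1*2845 = -122 - 2845 = -2967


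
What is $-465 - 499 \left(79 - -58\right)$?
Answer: $-68828$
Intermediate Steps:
$-465 - 499 \left(79 - -58\right) = -465 - 499 \left(79 + \left(-28 + 86\right)\right) = -465 - 499 \left(79 + 58\right) = -465 - 68363 = -68828$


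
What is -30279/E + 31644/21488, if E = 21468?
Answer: 149470/2402627 ≈ 0.062211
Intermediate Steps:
-30279/E + 31644/21488 = -30279/21468 + 31644/21488 = -30279*1/21468 + 31644*(1/21488) = -10093/7156 + 7911/5372 = 149470/2402627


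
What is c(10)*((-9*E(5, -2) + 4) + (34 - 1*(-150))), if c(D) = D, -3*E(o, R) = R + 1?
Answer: 1850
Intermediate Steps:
E(o, R) = -⅓ - R/3 (E(o, R) = -(R + 1)/3 = -(1 + R)/3 = -⅓ - R/3)
c(10)*((-9*E(5, -2) + 4) + (34 - 1*(-150))) = 10*((-9*(-⅓ - ⅓*(-2)) + 4) + (34 - 1*(-150))) = 10*((-9*(-⅓ + ⅔) + 4) + (34 + 150)) = 10*((-9*⅓ + 4) + 184) = 10*((-3 + 4) + 184) = 10*(1 + 184) = 10*185 = 1850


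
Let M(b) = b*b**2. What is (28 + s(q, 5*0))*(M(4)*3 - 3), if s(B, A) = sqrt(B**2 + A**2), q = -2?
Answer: 5670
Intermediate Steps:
M(b) = b**3
s(B, A) = sqrt(A**2 + B**2)
(28 + s(q, 5*0))*(M(4)*3 - 3) = (28 + sqrt((5*0)**2 + (-2)**2))*(4**3*3 - 3) = (28 + sqrt(0**2 + 4))*(64*3 - 3) = (28 + sqrt(0 + 4))*(192 - 3) = (28 + sqrt(4))*189 = (28 + 2)*189 = 30*189 = 5670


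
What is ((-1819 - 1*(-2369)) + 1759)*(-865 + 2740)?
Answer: 4329375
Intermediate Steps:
((-1819 - 1*(-2369)) + 1759)*(-865 + 2740) = ((-1819 + 2369) + 1759)*1875 = (550 + 1759)*1875 = 2309*1875 = 4329375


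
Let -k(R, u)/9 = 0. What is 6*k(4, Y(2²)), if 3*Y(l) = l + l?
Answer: 0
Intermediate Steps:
Y(l) = 2*l/3 (Y(l) = (l + l)/3 = (2*l)/3 = 2*l/3)
k(R, u) = 0 (k(R, u) = -9*0 = 0)
6*k(4, Y(2²)) = 6*0 = 0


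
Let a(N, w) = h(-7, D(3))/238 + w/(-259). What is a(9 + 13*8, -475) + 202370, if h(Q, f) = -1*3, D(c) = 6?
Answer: 1782086259/8806 ≈ 2.0237e+5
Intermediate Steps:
h(Q, f) = -3
a(N, w) = -3/238 - w/259 (a(N, w) = -3/238 + w/(-259) = -3*1/238 + w*(-1/259) = -3/238 - w/259)
a(9 + 13*8, -475) + 202370 = (-3/238 - 1/259*(-475)) + 202370 = (-3/238 + 475/259) + 202370 = 16039/8806 + 202370 = 1782086259/8806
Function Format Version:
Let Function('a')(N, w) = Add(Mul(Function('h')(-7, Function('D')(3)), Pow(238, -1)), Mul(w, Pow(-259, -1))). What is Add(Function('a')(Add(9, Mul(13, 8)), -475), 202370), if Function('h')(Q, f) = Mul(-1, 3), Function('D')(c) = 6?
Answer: Rational(1782086259, 8806) ≈ 2.0237e+5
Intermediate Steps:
Function('h')(Q, f) = -3
Function('a')(N, w) = Add(Rational(-3, 238), Mul(Rational(-1, 259), w)) (Function('a')(N, w) = Add(Mul(-3, Pow(238, -1)), Mul(w, Pow(-259, -1))) = Add(Mul(-3, Rational(1, 238)), Mul(w, Rational(-1, 259))) = Add(Rational(-3, 238), Mul(Rational(-1, 259), w)))
Add(Function('a')(Add(9, Mul(13, 8)), -475), 202370) = Add(Add(Rational(-3, 238), Mul(Rational(-1, 259), -475)), 202370) = Add(Add(Rational(-3, 238), Rational(475, 259)), 202370) = Add(Rational(16039, 8806), 202370) = Rational(1782086259, 8806)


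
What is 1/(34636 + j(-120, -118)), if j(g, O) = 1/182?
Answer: 182/6303753 ≈ 2.8872e-5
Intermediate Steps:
j(g, O) = 1/182
1/(34636 + j(-120, -118)) = 1/(34636 + 1/182) = 1/(6303753/182) = 182/6303753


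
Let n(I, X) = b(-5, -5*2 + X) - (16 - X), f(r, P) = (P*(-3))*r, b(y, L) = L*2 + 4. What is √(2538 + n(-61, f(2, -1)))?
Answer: 2*√631 ≈ 50.239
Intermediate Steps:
b(y, L) = 4 + 2*L (b(y, L) = 2*L + 4 = 4 + 2*L)
f(r, P) = -3*P*r (f(r, P) = (-3*P)*r = -3*P*r)
n(I, X) = -32 + 3*X (n(I, X) = (4 + 2*(-5*2 + X)) - (16 - X) = (4 + 2*(-10 + X)) + (-16 + X) = (4 + (-20 + 2*X)) + (-16 + X) = (-16 + 2*X) + (-16 + X) = -32 + 3*X)
√(2538 + n(-61, f(2, -1))) = √(2538 + (-32 + 3*(-3*(-1)*2))) = √(2538 + (-32 + 3*6)) = √(2538 + (-32 + 18)) = √(2538 - 14) = √2524 = 2*√631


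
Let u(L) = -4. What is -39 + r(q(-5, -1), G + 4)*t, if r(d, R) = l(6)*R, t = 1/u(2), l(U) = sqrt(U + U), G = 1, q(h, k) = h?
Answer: -39 - 5*sqrt(3)/2 ≈ -43.330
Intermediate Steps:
l(U) = sqrt(2)*sqrt(U) (l(U) = sqrt(2*U) = sqrt(2)*sqrt(U))
t = -1/4 (t = 1/(-4) = -1/4 ≈ -0.25000)
r(d, R) = 2*R*sqrt(3) (r(d, R) = (sqrt(2)*sqrt(6))*R = (2*sqrt(3))*R = 2*R*sqrt(3))
-39 + r(q(-5, -1), G + 4)*t = -39 + (2*(1 + 4)*sqrt(3))*(-1/4) = -39 + (2*5*sqrt(3))*(-1/4) = -39 + (10*sqrt(3))*(-1/4) = -39 - 5*sqrt(3)/2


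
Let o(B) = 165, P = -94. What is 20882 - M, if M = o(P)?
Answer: 20717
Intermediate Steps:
M = 165
20882 - M = 20882 - 1*165 = 20882 - 165 = 20717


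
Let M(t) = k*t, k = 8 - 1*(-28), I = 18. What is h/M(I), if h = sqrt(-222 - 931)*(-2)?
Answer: -I*sqrt(1153)/324 ≈ -0.1048*I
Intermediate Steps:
k = 36 (k = 8 + 28 = 36)
M(t) = 36*t
h = -2*I*sqrt(1153) (h = sqrt(-1153)*(-2) = (I*sqrt(1153))*(-2) = -2*I*sqrt(1153) ≈ -67.912*I)
h/M(I) = (-2*I*sqrt(1153))/((36*18)) = -2*I*sqrt(1153)/648 = -2*I*sqrt(1153)*(1/648) = -I*sqrt(1153)/324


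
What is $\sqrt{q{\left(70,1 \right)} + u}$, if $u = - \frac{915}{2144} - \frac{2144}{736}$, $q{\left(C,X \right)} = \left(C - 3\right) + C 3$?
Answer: $\frac{\sqrt{41590760942}}{12328} \approx 16.543$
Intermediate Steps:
$q{\left(C,X \right)} = -3 + 4 C$ ($q{\left(C,X \right)} = \left(-3 + C\right) + 3 C = -3 + 4 C$)
$u = - \frac{164693}{49312}$ ($u = \left(-915\right) \frac{1}{2144} - \frac{67}{23} = - \frac{915}{2144} - \frac{67}{23} = - \frac{164693}{49312} \approx -3.3398$)
$\sqrt{q{\left(70,1 \right)} + u} = \sqrt{\left(-3 + 4 \cdot 70\right) - \frac{164693}{49312}} = \sqrt{\left(-3 + 280\right) - \frac{164693}{49312}} = \sqrt{277 - \frac{164693}{49312}} = \sqrt{\frac{13494731}{49312}} = \frac{\sqrt{41590760942}}{12328}$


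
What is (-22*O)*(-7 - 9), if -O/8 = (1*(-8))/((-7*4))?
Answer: -5632/7 ≈ -804.57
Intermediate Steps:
O = -16/7 (O = -8*1*(-8)/((-7*4)) = -(-64)/(-28) = -(-64)*(-1)/28 = -8*2/7 = -16/7 ≈ -2.2857)
(-22*O)*(-7 - 9) = (-22*(-16/7))*(-7 - 9) = (352/7)*(-16) = -5632/7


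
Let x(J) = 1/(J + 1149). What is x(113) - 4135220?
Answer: -5218647639/1262 ≈ -4.1352e+6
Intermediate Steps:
x(J) = 1/(1149 + J)
x(113) - 4135220 = 1/(1149 + 113) - 4135220 = 1/1262 - 4135220 = -5218647639/1262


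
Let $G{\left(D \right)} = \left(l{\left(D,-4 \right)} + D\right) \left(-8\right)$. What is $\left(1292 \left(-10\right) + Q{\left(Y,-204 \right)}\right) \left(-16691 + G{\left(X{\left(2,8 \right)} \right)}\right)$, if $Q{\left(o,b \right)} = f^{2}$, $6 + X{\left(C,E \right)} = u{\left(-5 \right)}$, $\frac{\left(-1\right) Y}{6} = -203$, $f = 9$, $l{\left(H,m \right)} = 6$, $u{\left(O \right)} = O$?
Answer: $213782189$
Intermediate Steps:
$Y = 1218$ ($Y = \left(-6\right) \left(-203\right) = 1218$)
$X{\left(C,E \right)} = -11$ ($X{\left(C,E \right)} = -6 - 5 = -11$)
$Q{\left(o,b \right)} = 81$ ($Q{\left(o,b \right)} = 9^{2} = 81$)
$G{\left(D \right)} = -48 - 8 D$ ($G{\left(D \right)} = \left(6 + D\right) \left(-8\right) = -48 - 8 D$)
$\left(1292 \left(-10\right) + Q{\left(Y,-204 \right)}\right) \left(-16691 + G{\left(X{\left(2,8 \right)} \right)}\right) = \left(1292 \left(-10\right) + 81\right) \left(-16691 - -40\right) = \left(-12920 + 81\right) \left(-16691 + \left(-48 + 88\right)\right) = - 12839 \left(-16691 + 40\right) = \left(-12839\right) \left(-16651\right) = 213782189$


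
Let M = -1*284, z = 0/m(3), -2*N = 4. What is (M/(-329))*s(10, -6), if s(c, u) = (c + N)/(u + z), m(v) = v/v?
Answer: -1136/987 ≈ -1.1510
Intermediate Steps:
m(v) = 1
N = -2 (N = -½*4 = -2)
z = 0 (z = 0/1 = 0*1 = 0)
M = -284
s(c, u) = (-2 + c)/u (s(c, u) = (c - 2)/(u + 0) = (-2 + c)/u)
(M/(-329))*s(10, -6) = (-284/(-329))*((-2 + 10)/(-6)) = (-284*(-1/329))*(-⅙*8) = (284/329)*(-4/3) = -1136/987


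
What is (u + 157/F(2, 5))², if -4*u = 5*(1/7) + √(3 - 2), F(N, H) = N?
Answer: 1194649/196 ≈ 6095.1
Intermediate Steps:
u = -3/7 (u = -(5*(1/7) + √(3 - 2))/4 = -(5*(1*(⅐)) + √1)/4 = -(5*(⅐) + 1)/4 = -(5/7 + 1)/4 = -¼*12/7 = -3/7 ≈ -0.42857)
(u + 157/F(2, 5))² = (-3/7 + 157/2)² = (1093/14)² = 1194649/196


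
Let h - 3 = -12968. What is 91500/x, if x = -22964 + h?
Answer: -1500/589 ≈ -2.5467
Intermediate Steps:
h = -12965 (h = 3 - 12968 = -12965)
x = -35929 (x = -22964 - 12965 = -35929)
91500/x = 91500/(-35929) = 91500*(-1/35929) = -1500/589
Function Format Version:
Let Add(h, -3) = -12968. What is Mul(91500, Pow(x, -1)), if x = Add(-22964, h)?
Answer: Rational(-1500, 589) ≈ -2.5467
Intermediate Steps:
h = -12965 (h = Add(3, -12968) = -12965)
x = -35929 (x = Add(-22964, -12965) = -35929)
Mul(91500, Pow(x, -1)) = Mul(91500, Pow(-35929, -1)) = Mul(91500, Rational(-1, 35929)) = Rational(-1500, 589)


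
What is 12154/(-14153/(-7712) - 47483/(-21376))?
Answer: 62612740864/20897607 ≈ 2996.2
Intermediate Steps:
12154/(-14153/(-7712) - 47483/(-21376)) = 12154/(-14153*(-1/7712) - 47483*(-1/21376)) = 12154/(14153/7712 + 47483/21376) = 12154/(20897607/5151616) = 12154*(5151616/20897607) = 62612740864/20897607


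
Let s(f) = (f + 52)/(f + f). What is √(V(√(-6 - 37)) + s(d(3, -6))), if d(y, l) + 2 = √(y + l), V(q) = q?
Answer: √2*√((-50 + 2*√129 - I*√3 + 4*I*√43)/(2 - I*√3))/2 ≈ 0.023574 + 2.6323*I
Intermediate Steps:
d(y, l) = -2 + √(l + y) (d(y, l) = -2 + √(y + l) = -2 + √(l + y))
s(f) = (52 + f)/(2*f) (s(f) = (52 + f)/((2*f)) = (52 + f)*(1/(2*f)) = (52 + f)/(2*f))
√(V(√(-6 - 37)) + s(d(3, -6))) = √(√(-6 - 37) + (52 + (-2 + √(-6 + 3)))/(2*(-2 + √(-6 + 3)))) = √(√(-43) + (52 + (-2 + √(-3)))/(2*(-2 + √(-3)))) = √(I*√43 + (52 + (-2 + I*√3))/(2*(-2 + I*√3))) = √(I*√43 + (50 + I*√3)/(2*(-2 + I*√3)))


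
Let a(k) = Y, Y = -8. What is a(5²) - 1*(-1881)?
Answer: 1873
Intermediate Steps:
a(k) = -8
a(5²) - 1*(-1881) = -8 - 1*(-1881) = -8 + 1881 = 1873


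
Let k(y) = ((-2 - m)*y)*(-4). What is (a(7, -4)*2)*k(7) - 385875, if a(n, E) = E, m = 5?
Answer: -387443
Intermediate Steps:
k(y) = 28*y (k(y) = ((-2 - 1*5)*y)*(-4) = ((-2 - 5)*y)*(-4) = -7*y*(-4) = 28*y)
(a(7, -4)*2)*k(7) - 385875 = (-4*2)*(28*7) - 385875 = -8*196 - 385875 = -1568 - 385875 = -387443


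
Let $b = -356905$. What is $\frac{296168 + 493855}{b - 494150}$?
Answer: $- \frac{263341}{283685} \approx -0.92829$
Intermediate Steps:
$\frac{296168 + 493855}{b - 494150} = \frac{296168 + 493855}{-356905 - 494150} = \frac{790023}{-851055} = 790023 \left(- \frac{1}{851055}\right) = - \frac{263341}{283685}$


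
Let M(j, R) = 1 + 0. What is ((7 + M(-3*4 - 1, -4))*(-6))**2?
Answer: 2304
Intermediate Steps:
M(j, R) = 1
((7 + M(-3*4 - 1, -4))*(-6))**2 = ((7 + 1)*(-6))**2 = (8*(-6))**2 = (-48)**2 = 2304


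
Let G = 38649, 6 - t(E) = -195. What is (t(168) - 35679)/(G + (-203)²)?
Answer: -17739/39929 ≈ -0.44426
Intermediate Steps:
t(E) = 201 (t(E) = 6 - 1*(-195) = 6 + 195 = 201)
(t(168) - 35679)/(G + (-203)²) = (201 - 35679)/(38649 + (-203)²) = -35478/(38649 + 41209) = -35478/79858 = -35478*1/79858 = -17739/39929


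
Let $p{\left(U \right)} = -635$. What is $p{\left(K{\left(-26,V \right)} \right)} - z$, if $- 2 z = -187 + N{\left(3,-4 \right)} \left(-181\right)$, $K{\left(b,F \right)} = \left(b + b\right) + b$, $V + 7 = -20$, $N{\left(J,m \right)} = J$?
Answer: $-1000$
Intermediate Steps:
$V = -27$ ($V = -7 - 20 = -27$)
$K{\left(b,F \right)} = 3 b$ ($K{\left(b,F \right)} = 2 b + b = 3 b$)
$z = 365$ ($z = - \frac{-187 + 3 \left(-181\right)}{2} = - \frac{-187 - 543}{2} = \left(- \frac{1}{2}\right) \left(-730\right) = 365$)
$p{\left(K{\left(-26,V \right)} \right)} - z = -635 - 365 = -1000$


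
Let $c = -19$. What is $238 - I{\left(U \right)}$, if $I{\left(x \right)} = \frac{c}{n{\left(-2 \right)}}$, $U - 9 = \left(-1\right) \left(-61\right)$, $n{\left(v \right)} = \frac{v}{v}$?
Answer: $257$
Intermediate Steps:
$n{\left(v \right)} = 1$
$U = 70$ ($U = 9 - -61 = 9 + 61 = 70$)
$I{\left(x \right)} = -19$ ($I{\left(x \right)} = - \frac{19}{1} = \left(-19\right) 1 = -19$)
$238 - I{\left(U \right)} = 238 - -19 = 238 + 19 = 257$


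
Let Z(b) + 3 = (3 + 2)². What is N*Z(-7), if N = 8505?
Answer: 187110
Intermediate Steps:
Z(b) = 22 (Z(b) = -3 + (3 + 2)² = -3 + 5² = -3 + 25 = 22)
N*Z(-7) = 8505*22 = 187110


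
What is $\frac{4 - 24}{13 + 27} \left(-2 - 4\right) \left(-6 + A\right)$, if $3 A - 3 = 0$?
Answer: $-15$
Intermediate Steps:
$A = 1$ ($A = 1 + \frac{1}{3} \cdot 0 = 1 + 0 = 1$)
$\frac{4 - 24}{13 + 27} \left(-2 - 4\right) \left(-6 + A\right) = \frac{4 - 24}{13 + 27} \left(-2 - 4\right) \left(-6 + 1\right) = - \frac{20}{40} \left(\left(-6\right) \left(-5\right)\right) = \left(-20\right) \frac{1}{40} \cdot 30 = \left(- \frac{1}{2}\right) 30 = -15$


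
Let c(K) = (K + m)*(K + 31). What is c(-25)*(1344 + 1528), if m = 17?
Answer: -137856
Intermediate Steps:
c(K) = (17 + K)*(31 + K) (c(K) = (K + 17)*(K + 31) = (17 + K)*(31 + K))
c(-25)*(1344 + 1528) = (527 + (-25)**2 + 48*(-25))*(1344 + 1528) = (527 + 625 - 1200)*2872 = -48*2872 = -137856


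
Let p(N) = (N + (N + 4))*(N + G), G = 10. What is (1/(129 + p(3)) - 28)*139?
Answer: -1007889/259 ≈ -3891.5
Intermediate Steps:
p(N) = (4 + 2*N)*(10 + N) (p(N) = (N + (N + 4))*(N + 10) = (N + (4 + N))*(10 + N) = (4 + 2*N)*(10 + N))
(1/(129 + p(3)) - 28)*139 = (1/(129 + (40 + 2*3**2 + 24*3)) - 28)*139 = (1/(129 + (40 + 2*9 + 72)) - 28)*139 = (1/(129 + (40 + 18 + 72)) - 28)*139 = (1/(129 + 130) - 28)*139 = (1/259 - 28)*139 = -7251/259*139 = -1007889/259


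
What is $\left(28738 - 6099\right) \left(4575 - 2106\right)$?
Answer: $55895691$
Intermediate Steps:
$\left(28738 - 6099\right) \left(4575 - 2106\right) = 22639 \cdot 2469 = 55895691$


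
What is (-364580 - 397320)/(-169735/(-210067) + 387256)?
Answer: -160050047300/81349875887 ≈ -1.9674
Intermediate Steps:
(-364580 - 397320)/(-169735/(-210067) + 387256) = -761900/(-169735*(-1/210067) + 387256) = -761900/(169735/210067 + 387256) = -761900/81349875887/210067 = -761900*210067/81349875887 = -160050047300/81349875887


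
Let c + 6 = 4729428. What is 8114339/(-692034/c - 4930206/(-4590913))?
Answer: 624757055437673897/71418286645 ≈ 8.7479e+6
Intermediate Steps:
c = 4729422 (c = -6 + 4729428 = 4729422)
8114339/(-692034/c - 4930206/(-4590913)) = 8114339/(-692034/4729422 - 4930206/(-4590913)) = 8114339/(-692034*1/4729422 - 4930206*(-1/4590913)) = 8114339/(-115339/788237 + 104898/97679) = 8114339/(71418286645/76994201923) = 8114339*(76994201923/71418286645) = 624757055437673897/71418286645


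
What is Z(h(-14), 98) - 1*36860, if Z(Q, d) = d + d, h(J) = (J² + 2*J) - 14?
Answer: -36664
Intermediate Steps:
h(J) = -14 + J² + 2*J
Z(Q, d) = 2*d
Z(h(-14), 98) - 1*36860 = 2*98 - 1*36860 = 196 - 36860 = -36664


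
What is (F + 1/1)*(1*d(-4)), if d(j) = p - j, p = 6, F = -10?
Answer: -90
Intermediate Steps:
d(j) = 6 - j
(F + 1/1)*(1*d(-4)) = (-10 + 1/1)*(1*(6 - 1*(-4))) = (-10 + 1*1)*(1*(6 + 4)) = (-10 + 1)*(1*10) = -9*10 = -90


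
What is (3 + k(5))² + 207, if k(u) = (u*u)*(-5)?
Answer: 15091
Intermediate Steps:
k(u) = -5*u² (k(u) = u²*(-5) = -5*u²)
(3 + k(5))² + 207 = (3 - 5*5²)² + 207 = (3 - 5*25)² + 207 = (3 - 125)² + 207 = (-122)² + 207 = 14884 + 207 = 15091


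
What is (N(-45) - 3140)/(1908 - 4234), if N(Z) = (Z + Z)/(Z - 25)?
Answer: 21971/16282 ≈ 1.3494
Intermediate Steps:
N(Z) = 2*Z/(-25 + Z) (N(Z) = (2*Z)/(-25 + Z) = 2*Z/(-25 + Z))
(N(-45) - 3140)/(1908 - 4234) = (2*(-45)/(-25 - 45) - 3140)/(1908 - 4234) = (2*(-45)/(-70) - 3140)/(-2326) = (2*(-45)*(-1/70) - 3140)*(-1/2326) = (9/7 - 3140)*(-1/2326) = -21971/7*(-1/2326) = 21971/16282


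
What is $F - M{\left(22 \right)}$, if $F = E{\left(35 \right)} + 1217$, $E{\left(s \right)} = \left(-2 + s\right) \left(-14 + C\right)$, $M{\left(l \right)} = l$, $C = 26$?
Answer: $1591$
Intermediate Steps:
$E{\left(s \right)} = -24 + 12 s$ ($E{\left(s \right)} = \left(-2 + s\right) \left(-14 + 26\right) = \left(-2 + s\right) 12 = -24 + 12 s$)
$F = 1613$ ($F = \left(-24 + 12 \cdot 35\right) + 1217 = \left(-24 + 420\right) + 1217 = 396 + 1217 = 1613$)
$F - M{\left(22 \right)} = 1613 - 22 = 1591$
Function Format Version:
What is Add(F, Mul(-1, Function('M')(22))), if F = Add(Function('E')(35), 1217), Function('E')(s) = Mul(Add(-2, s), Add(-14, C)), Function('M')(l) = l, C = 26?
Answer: 1591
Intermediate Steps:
Function('E')(s) = Add(-24, Mul(12, s)) (Function('E')(s) = Mul(Add(-2, s), Add(-14, 26)) = Mul(Add(-2, s), 12) = Add(-24, Mul(12, s)))
F = 1613 (F = Add(Add(-24, Mul(12, 35)), 1217) = Add(Add(-24, 420), 1217) = Add(396, 1217) = 1613)
Add(F, Mul(-1, Function('M')(22))) = Add(1613, Mul(-1, 22)) = Add(1613, -22) = 1591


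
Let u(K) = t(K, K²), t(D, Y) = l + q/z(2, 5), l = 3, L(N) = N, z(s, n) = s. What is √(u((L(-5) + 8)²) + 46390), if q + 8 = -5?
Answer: √185546/2 ≈ 215.38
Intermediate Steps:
q = -13 (q = -8 - 5 = -13)
t(D, Y) = -7/2 (t(D, Y) = 3 - 13/2 = -7/2)
u(K) = -7/2
√(u((L(-5) + 8)²) + 46390) = √(-7/2 + 46390) = √(92773/2) = √185546/2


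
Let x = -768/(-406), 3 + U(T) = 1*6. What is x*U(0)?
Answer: 1152/203 ≈ 5.6749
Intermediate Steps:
U(T) = 3 (U(T) = -3 + 1*6 = -3 + 6 = 3)
x = 384/203 (x = -768*(-1/406) = 384/203 ≈ 1.8916)
x*U(0) = (384/203)*3 = 1152/203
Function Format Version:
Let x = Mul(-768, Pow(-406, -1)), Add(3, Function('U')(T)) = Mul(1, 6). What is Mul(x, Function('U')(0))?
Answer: Rational(1152, 203) ≈ 5.6749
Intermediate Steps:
Function('U')(T) = 3 (Function('U')(T) = Add(-3, Mul(1, 6)) = Add(-3, 6) = 3)
x = Rational(384, 203) (x = Mul(-768, Rational(-1, 406)) = Rational(384, 203) ≈ 1.8916)
Mul(x, Function('U')(0)) = Mul(Rational(384, 203), 3) = Rational(1152, 203)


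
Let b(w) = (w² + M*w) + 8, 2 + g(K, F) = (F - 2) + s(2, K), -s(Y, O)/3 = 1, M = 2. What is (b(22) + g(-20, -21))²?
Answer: 258064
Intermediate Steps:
s(Y, O) = -3 (s(Y, O) = -3*1 = -3)
g(K, F) = -7 + F (g(K, F) = -2 + ((F - 2) - 3) = -2 + ((-2 + F) - 3) = -2 + (-5 + F) = -7 + F)
b(w) = 8 + w² + 2*w (b(w) = (w² + 2*w) + 8 = 8 + w² + 2*w)
(b(22) + g(-20, -21))² = ((8 + 22² + 2*22) + (-7 - 21))² = ((8 + 484 + 44) - 28)² = (536 - 28)² = 508² = 258064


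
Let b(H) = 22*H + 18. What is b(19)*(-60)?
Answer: -26160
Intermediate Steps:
b(H) = 18 + 22*H
b(19)*(-60) = (18 + 22*19)*(-60) = (18 + 418)*(-60) = 436*(-60) = -26160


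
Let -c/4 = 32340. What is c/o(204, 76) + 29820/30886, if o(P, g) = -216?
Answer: 83371960/138987 ≈ 599.85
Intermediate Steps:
c = -129360 (c = -4*32340 = -129360)
c/o(204, 76) + 29820/30886 = -129360/(-216) + 29820/30886 = -129360*(-1/216) + 29820*(1/30886) = 5390/9 + 14910/15443 = 83371960/138987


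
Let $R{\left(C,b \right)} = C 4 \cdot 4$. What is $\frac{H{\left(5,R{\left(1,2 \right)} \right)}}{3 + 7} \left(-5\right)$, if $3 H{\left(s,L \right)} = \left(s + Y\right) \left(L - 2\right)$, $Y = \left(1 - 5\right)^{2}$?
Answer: $-49$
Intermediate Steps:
$R{\left(C,b \right)} = 16 C$ ($R{\left(C,b \right)} = 4 C 4 = 16 C$)
$Y = 16$ ($Y = \left(-4\right)^{2} = 16$)
$H{\left(s,L \right)} = \frac{\left(-2 + L\right) \left(16 + s\right)}{3}$ ($H{\left(s,L \right)} = \frac{\left(s + 16\right) \left(L - 2\right)}{3} = \frac{\left(16 + s\right) \left(-2 + L\right)}{3} = \frac{\left(-2 + L\right) \left(16 + s\right)}{3}$)
$\frac{H{\left(5,R{\left(1,2 \right)} \right)}}{3 + 7} \left(-5\right) = \frac{- \frac{32}{3} - \frac{10}{3} + \frac{16 \cdot 16 \cdot 1}{3} + \frac{1}{3} \cdot 16 \cdot 1 \cdot 5}{3 + 7} \left(-5\right) = \frac{- \frac{32}{3} - \frac{10}{3} + \frac{16}{3} \cdot 16 + \frac{1}{3} \cdot 16 \cdot 5}{10} \left(-5\right) = \frac{- \frac{32}{3} - \frac{10}{3} + \frac{256}{3} + \frac{80}{3}}{10} \left(-5\right) = \frac{1}{10} \cdot 98 \left(-5\right) = \frac{49}{5} \left(-5\right) = -49$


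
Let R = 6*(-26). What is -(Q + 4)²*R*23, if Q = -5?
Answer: 3588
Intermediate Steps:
R = -156
-(Q + 4)²*R*23 = -(-5 + 4)²*(-156)*23 = -(-1)²*(-156)*23 = -1*(-156)*23 = -(-156)*23 = -1*(-3588) = 3588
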